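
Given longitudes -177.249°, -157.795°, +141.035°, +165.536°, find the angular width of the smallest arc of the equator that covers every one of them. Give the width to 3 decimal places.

Sort the longitudes: -177.249°, -157.795°, +141.035°, +165.536°.
Eastward gaps between consecutive values (wrapping around): 19.454°, 298.830°, 24.501°, 17.215°.
Largest gap = 298.830° ⇒ minimal covering band is its complement: 360° − 298.830° = 61.170°.
Band runs from +141.035° eastward to -157.795°, crossing the antimeridian.

61.170°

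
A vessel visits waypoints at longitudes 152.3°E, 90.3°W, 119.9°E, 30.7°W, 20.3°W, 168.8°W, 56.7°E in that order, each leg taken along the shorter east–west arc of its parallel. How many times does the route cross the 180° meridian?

3

Leg 1: +152.3° → -90.3°, shortest Δλ = 117.4° (east) — crosses 180°.
Leg 2: -90.3° → +119.9°, shortest Δλ = -149.8° (west) — crosses 180°.
Leg 3: +119.9° → -30.7°, shortest Δλ = -150.6° (west) — does not cross 180°.
Leg 4: -30.7° → -20.3°, shortest Δλ = 10.4° (east) — does not cross 180°.
Leg 5: -20.3° → -168.8°, shortest Δλ = -148.5° (west) — does not cross 180°.
Leg 6: -168.8° → +56.7°, shortest Δλ = -134.5° (west) — crosses 180°.
Total crossings: 3.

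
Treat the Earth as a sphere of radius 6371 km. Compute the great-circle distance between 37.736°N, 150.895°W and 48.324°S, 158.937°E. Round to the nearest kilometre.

Δλ = 158.937 − -150.895 = 309.832°; wrapped into (−180°, 180°]: -50.168°.
Δφ = -48.324 − 37.736 = -86.060°.
a = sin²(Δφ/2) + cos φ₁ · cos φ₂ · sin²(Δλ/2) = 0.560154.
c = 2·atan2(√a, √(1−a)) = 1.69140 rad → d = 6371·c ≈ 10775.89 km.

10776 km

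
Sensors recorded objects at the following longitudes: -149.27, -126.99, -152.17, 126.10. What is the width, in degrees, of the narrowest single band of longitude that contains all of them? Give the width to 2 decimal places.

Sort the longitudes: -152.17°, -149.27°, -126.99°, +126.10°.
Eastward gaps between consecutive values (wrapping around): 2.90°, 22.28°, 253.09°, 81.73°.
Largest gap = 253.09° ⇒ minimal covering band is its complement: 360° − 253.09° = 106.91°.
Band runs from +126.10° eastward to -126.99°, crossing the antimeridian.

106.91°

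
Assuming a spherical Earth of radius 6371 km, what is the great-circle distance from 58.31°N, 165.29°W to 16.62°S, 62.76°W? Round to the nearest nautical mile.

Δλ = -62.76 − -165.29 = 102.53°.
Δφ = -16.62 − 58.31 = -74.93°.
a = sin²(Δφ/2) + cos φ₁ · cos φ₂ · sin²(Δλ/2) = 0.676293.
c = 2·atan2(√a, √(1−a)) = 1.93113 rad → d = 6371·c ≈ 12303.22 km ≈ 6643.21 nmi.

6643 nmi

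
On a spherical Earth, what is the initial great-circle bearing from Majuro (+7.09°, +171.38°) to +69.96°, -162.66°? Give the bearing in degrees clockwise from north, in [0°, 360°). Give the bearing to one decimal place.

9.5°

Δλ = -162.66 − 171.38 = -334.04°; wrapped into (−180°, 180°]: 25.96°.
θ = atan2( sin Δλ · cos φ₂ , cos φ₁ · sin φ₂ − sin φ₁ · cos φ₂ · cos Δλ )
  = atan2(0.15000, 0.89424) = 9.522° → normalised to [0°, 360°): 9.522°.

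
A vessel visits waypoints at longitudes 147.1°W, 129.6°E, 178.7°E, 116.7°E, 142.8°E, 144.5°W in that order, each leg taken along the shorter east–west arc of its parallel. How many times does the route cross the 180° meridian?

Leg 1: -147.1° → +129.6°, shortest Δλ = -83.3° (west) — crosses 180°.
Leg 2: +129.6° → +178.7°, shortest Δλ = 49.1° (east) — does not cross 180°.
Leg 3: +178.7° → +116.7°, shortest Δλ = -62.0° (west) — does not cross 180°.
Leg 4: +116.7° → +142.8°, shortest Δλ = 26.1° (east) — does not cross 180°.
Leg 5: +142.8° → -144.5°, shortest Δλ = 72.7° (east) — crosses 180°.
Total crossings: 2.

2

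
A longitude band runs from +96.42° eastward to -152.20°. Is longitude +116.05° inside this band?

Yes

Band width going east from +96.42° to -152.20°: ((-152.20 − 96.42) mod 360) = 111.38°.
Offset of +116.05° east of the west edge: ((116.05 − 96.42) mod 360) = 19.63°.
19.63° ≤ 111.38° ⇒ inside.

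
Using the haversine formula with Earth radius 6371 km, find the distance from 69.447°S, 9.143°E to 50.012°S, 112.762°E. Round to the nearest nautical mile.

2904 nmi

Δλ = 112.762 − 9.143 = 103.619°.
Δφ = -50.012 − -69.447 = 19.435°.
a = sin²(Δφ/2) + cos φ₁ · cos φ₂ · sin²(Δλ/2) = 0.167856.
c = 2·atan2(√a, √(1−a)) = 0.84426 rad → d = 6371·c ≈ 5378.76 km ≈ 2904.30 nmi.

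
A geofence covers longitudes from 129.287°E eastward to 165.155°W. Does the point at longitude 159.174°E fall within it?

Band width going east from +129.287° to -165.155°: ((-165.155 − 129.287) mod 360) = 65.558°.
Offset of +159.174° east of the west edge: ((159.174 − 129.287) mod 360) = 29.887°.
29.887° ≤ 65.558° ⇒ inside.

Yes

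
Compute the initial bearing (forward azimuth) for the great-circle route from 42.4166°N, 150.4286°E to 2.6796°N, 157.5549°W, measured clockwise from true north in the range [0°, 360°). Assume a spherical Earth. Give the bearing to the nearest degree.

116°

Δλ = -157.5549 − 150.4286 = -307.9835°; wrapped into (−180°, 180°]: 52.0165°.
θ = atan2( sin Δλ · cos φ₂ , cos φ₁ · sin φ₂ − sin φ₁ · cos φ₂ · cos Δλ )
  = atan2(0.78733, -0.38015) = 115.773° → normalised to [0°, 360°): 115.773°.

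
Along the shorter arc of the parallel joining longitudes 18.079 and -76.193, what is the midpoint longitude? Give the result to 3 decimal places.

-29.057°

Signed shortest Δλ from +18.079° to -76.193° is -94.272°.
Midpoint longitude = +18.079° + (-94.272°)/2 = +18.079° − 47.136° = -29.057°.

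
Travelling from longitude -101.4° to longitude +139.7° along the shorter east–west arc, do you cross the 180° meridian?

Yes

Naïve |139.7 − -101.4| = 241.1° > 180°, so the shorter arc goes the other way round — across 180°.
Signed shortest Δλ = ((139.7 − -101.4 + 180) mod 360) − 180 = -118.9°.
Going west by 118.9° from -101.4° passes through 180° before reaching +139.7°.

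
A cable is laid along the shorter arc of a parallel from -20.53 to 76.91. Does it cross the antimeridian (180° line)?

No

Signed shortest Δλ = ((76.91 − -20.53 + 180) mod 360) − 180 = 97.44°.
Going east by 97.44° from -20.53° reaches +76.91° without touching 180°.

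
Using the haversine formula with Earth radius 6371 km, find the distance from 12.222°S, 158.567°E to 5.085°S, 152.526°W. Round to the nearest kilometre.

Δλ = -152.526 − 158.567 = -311.093°; wrapped into (−180°, 180°]: 48.907°.
Δφ = -5.085 − -12.222 = 7.137°.
a = sin²(Δφ/2) + cos φ₁ · cos φ₂ · sin²(Δλ/2) = 0.170689.
c = 2·atan2(√a, √(1−a)) = 0.85181 rad → d = 6371·c ≈ 5426.89 km.

5427 km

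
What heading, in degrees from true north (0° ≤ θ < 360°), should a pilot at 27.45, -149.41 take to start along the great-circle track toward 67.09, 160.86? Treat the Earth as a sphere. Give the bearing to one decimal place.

337.0°

Δλ = 160.86 − -149.41 = 310.27°; wrapped into (−180°, 180°]: -49.73°.
θ = atan2( sin Δλ · cos φ₂ , cos φ₁ · sin φ₂ − sin φ₁ · cos φ₂ · cos Δλ )
  = atan2(-0.29703, 0.70142) = -22.951° → normalised to [0°, 360°): 337.049°.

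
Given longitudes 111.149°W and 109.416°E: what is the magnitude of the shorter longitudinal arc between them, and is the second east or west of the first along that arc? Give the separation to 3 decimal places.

Raw difference: 109.416 − -111.149 = 220.565°.
Normalise into (−180°, 180°]: 220.565° − 360° = -139.435°.
Negative ⇒ the second point lies to the west; separation 139.435°.

139.435° west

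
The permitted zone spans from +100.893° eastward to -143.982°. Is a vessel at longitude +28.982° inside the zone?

Band width going east from +100.893° to -143.982°: ((-143.982 − 100.893) mod 360) = 115.125°.
Offset of +28.982° east of the west edge: ((28.982 − 100.893) mod 360) = 288.089°.
288.089° > 115.125° ⇒ outside.

No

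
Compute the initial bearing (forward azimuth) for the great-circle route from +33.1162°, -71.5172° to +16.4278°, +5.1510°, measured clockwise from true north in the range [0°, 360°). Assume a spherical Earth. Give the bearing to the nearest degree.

83°

Δλ = 5.1510 − -71.5172 = 76.6682°.
θ = atan2( sin Δλ · cos φ₂ , cos φ₁ · sin φ₂ − sin φ₁ · cos φ₂ · cos Δλ )
  = atan2(0.93333, 0.11603) = 82.913° → normalised to [0°, 360°): 82.913°.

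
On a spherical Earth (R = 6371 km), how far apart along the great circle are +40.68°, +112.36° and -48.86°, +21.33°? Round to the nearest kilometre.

13342 km

Δλ = 21.33 − 112.36 = -91.03°.
Δφ = -48.86 − 40.68 = -89.54°.
a = sin²(Δφ/2) + cos φ₁ · cos φ₂ · sin²(Δλ/2) = 0.749934.
c = 2·atan2(√a, √(1−a)) = 2.09424 rad → d = 6371·c ≈ 13342.42 km.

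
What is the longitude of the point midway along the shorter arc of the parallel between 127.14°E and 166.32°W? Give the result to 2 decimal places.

160.41°E

Signed shortest Δλ from +127.14° to -166.32° is +66.54°.
Midpoint longitude = +127.14° + (+66.54°)/2 = +127.14° + 33.27° = +160.41°.
(The naïve average (+127.14 + -166.32)/2 = -19.59° is on the wrong side of the globe.)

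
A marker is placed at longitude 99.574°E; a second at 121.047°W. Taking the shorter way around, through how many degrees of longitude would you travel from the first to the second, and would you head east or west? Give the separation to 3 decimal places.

139.379° east

Raw difference: -121.047 − 99.574 = -220.621°.
Normalise into (−180°, 180°]: -220.621° + 360° = 139.379°.
Positive ⇒ the second point lies to the east; separation 139.379°.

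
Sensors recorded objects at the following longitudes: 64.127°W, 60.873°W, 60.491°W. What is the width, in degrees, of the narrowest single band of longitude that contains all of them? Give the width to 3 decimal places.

3.636°

Sort the longitudes: -64.127°, -60.873°, -60.491°.
Eastward gaps between consecutive values (wrapping around): 3.254°, 0.382°, 356.364°.
Largest gap = 356.364° ⇒ minimal covering band is its complement: 360° − 356.364° = 3.636°.
Band runs from -64.127° eastward to -60.491°.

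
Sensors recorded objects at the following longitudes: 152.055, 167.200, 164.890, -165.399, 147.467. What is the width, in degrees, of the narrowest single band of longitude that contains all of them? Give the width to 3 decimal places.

Sort the longitudes: -165.399°, +147.467°, +152.055°, +164.890°, +167.200°.
Eastward gaps between consecutive values (wrapping around): 312.866°, 4.588°, 12.835°, 2.310°, 27.401°.
Largest gap = 312.866° ⇒ minimal covering band is its complement: 360° − 312.866° = 47.134°.
Band runs from +147.467° eastward to -165.399°, crossing the antimeridian.

47.134°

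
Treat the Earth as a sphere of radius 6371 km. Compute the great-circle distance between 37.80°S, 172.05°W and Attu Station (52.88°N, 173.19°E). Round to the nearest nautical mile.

5499 nmi

Δλ = 173.19 − -172.05 = 345.24°; wrapped into (−180°, 180°]: -14.76°.
Δφ = 52.88 − -37.80 = 90.68°.
a = sin²(Δφ/2) + cos φ₁ · cos φ₂ · sin²(Δλ/2) = 0.513802.
c = 2·atan2(√a, √(1−a)) = 1.59840 rad → d = 6371·c ≈ 10183.43 km ≈ 5498.61 nmi.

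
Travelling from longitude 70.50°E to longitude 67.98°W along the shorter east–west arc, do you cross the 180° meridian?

No

Signed shortest Δλ = ((-67.98 − 70.50 + 180) mod 360) − 180 = -138.48°.
Going west by 138.48° from +70.50° reaches -67.98° without touching 180°.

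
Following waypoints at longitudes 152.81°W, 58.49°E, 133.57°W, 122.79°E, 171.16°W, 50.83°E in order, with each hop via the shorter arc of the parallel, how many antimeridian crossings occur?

5

Leg 1: -152.81° → +58.49°, shortest Δλ = -148.7° (west) — crosses 180°.
Leg 2: +58.49° → -133.57°, shortest Δλ = 167.94° (east) — crosses 180°.
Leg 3: -133.57° → +122.79°, shortest Δλ = -103.64° (west) — crosses 180°.
Leg 4: +122.79° → -171.16°, shortest Δλ = 66.05° (east) — crosses 180°.
Leg 5: -171.16° → +50.83°, shortest Δλ = -138.01° (west) — crosses 180°.
Total crossings: 5.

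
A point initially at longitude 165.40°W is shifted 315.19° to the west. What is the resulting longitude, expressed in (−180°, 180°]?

120.59°W

Start at -165.40°; shift −315.19° → -480.59°.
-480.59° lies outside (−180°, 180°]; add 360° → -120.59°.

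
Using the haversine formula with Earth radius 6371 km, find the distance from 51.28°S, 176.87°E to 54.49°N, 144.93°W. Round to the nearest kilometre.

12283 km

Δλ = -144.93 − 176.87 = -321.80°; wrapped into (−180°, 180°]: 38.20°.
Δφ = 54.49 − -51.28 = 105.77°.
a = sin²(Δφ/2) + cos φ₁ · cos φ₂ · sin²(Δλ/2) = 0.674790.
c = 2·atan2(√a, √(1−a)) = 1.92792 rad → d = 6371·c ≈ 12282.78 km.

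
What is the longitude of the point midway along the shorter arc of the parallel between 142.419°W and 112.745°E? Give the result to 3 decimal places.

165.163°E

Signed shortest Δλ from -142.419° to +112.745° is -104.836°.
Midpoint longitude = -142.419° + (-104.836°)/2 = -142.419° − 52.418° = -194.837°.
Normalise into (−180°, 180°]: +165.163°.
(The naïve average (-142.419 + +112.745)/2 = -14.837° is on the wrong side of the globe.)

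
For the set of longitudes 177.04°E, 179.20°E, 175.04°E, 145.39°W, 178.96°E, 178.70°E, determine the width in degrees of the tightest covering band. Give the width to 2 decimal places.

39.57°

Sort the longitudes: -145.39°, +175.04°, +177.04°, +178.70°, +178.96°, +179.20°.
Eastward gaps between consecutive values (wrapping around): 320.43°, 2.00°, 1.66°, 0.26°, 0.24°, 35.41°.
Largest gap = 320.43° ⇒ minimal covering band is its complement: 360° − 320.43° = 39.57°.
Band runs from +175.04° eastward to -145.39°, crossing the antimeridian.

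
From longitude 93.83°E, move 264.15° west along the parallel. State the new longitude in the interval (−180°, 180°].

170.32°W

Start at +93.83°; shift −264.15° → -170.32°.
-170.32° already lies in (−180°, 180°].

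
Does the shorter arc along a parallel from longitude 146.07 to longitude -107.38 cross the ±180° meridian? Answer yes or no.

Yes

Naïve |-107.38 − 146.07| = 253.45° > 180°, so the shorter arc goes the other way round — across 180°.
Signed shortest Δλ = ((-107.38 − 146.07 + 180) mod 360) − 180 = 106.55°.
Going east by 106.55° from +146.07° passes through 180° before reaching -107.38°.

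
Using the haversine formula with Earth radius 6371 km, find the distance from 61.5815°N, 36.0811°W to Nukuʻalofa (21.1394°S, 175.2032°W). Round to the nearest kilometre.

Δλ = -175.2032 − -36.0811 = -139.1221°.
Δφ = -21.1394 − 61.5815 = -82.7209°.
a = sin²(Δφ/2) + cos φ₁ · cos φ₂ · sin²(Δλ/2) = 0.826401.
c = 2·atan2(√a, √(1−a)) = 2.28207 rad → d = 6371·c ≈ 14539.09 km.

14539 km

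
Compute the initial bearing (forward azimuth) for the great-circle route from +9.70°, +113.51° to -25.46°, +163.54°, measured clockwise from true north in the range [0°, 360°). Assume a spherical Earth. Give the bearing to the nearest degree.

127°

Δλ = 163.54 − 113.51 = 50.03°.
θ = atan2( sin Δλ · cos φ₂ , cos φ₁ · sin φ₂ − sin φ₁ · cos φ₂ · cos Δλ )
  = atan2(0.69195, -0.52146) = 127.002° → normalised to [0°, 360°): 127.002°.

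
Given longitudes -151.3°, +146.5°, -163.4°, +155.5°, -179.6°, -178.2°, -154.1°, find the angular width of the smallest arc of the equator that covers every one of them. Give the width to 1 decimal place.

62.2°

Sort the longitudes: -179.6°, -178.2°, -163.4°, -154.1°, -151.3°, +146.5°, +155.5°.
Eastward gaps between consecutive values (wrapping around): 1.4°, 14.8°, 9.3°, 2.8°, 297.8°, 9.0°, 24.9°.
Largest gap = 297.8° ⇒ minimal covering band is its complement: 360° − 297.8° = 62.2°.
Band runs from +146.5° eastward to -151.3°, crossing the antimeridian.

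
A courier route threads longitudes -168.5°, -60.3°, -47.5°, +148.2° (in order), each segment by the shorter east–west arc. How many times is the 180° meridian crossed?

Leg 1: -168.5° → -60.3°, shortest Δλ = 108.2° (east) — does not cross 180°.
Leg 2: -60.3° → -47.5°, shortest Δλ = 12.8° (east) — does not cross 180°.
Leg 3: -47.5° → +148.2°, shortest Δλ = -164.3° (west) — crosses 180°.
Total crossings: 1.

1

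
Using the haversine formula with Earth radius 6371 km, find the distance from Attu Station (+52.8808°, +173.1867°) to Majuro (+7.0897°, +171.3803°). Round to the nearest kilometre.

5094 km

Δλ = 171.3803 − 173.1867 = -1.8064°.
Δφ = 7.0897 − 52.8808 = -45.7911°.
a = sin²(Δφ/2) + cos φ₁ · cos φ₂ · sin²(Δλ/2) = 0.151511.
c = 2·atan2(√a, √(1−a)) = 0.79962 rad → d = 6371·c ≈ 5094.38 km.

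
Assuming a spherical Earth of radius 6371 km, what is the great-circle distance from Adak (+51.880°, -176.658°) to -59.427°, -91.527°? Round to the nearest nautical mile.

Δλ = -91.527 − -176.658 = 85.131°.
Δφ = -59.427 − 51.880 = -111.307°.
a = sin²(Δφ/2) + cos φ₁ · cos φ₂ · sin²(Δλ/2) = 0.825350.
c = 2·atan2(√a, √(1−a)) = 2.27930 rad → d = 6371·c ≈ 14521.44 km ≈ 7840.95 nmi.

7841 nmi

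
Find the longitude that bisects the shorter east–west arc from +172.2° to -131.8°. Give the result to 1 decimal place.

-159.8°

Signed shortest Δλ from +172.2° to -131.8° is +56.0°.
Midpoint longitude = +172.2° + (+56.0°)/2 = +172.2° + 28.0° = +200.2°.
Normalise into (−180°, 180°]: -159.8°.
(The naïve average (+172.2 + -131.8)/2 = 20.2° is on the wrong side of the globe.)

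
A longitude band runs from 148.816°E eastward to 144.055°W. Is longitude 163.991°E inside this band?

Yes

Band width going east from +148.816° to -144.055°: ((-144.055 − 148.816) mod 360) = 67.129°.
Offset of +163.991° east of the west edge: ((163.991 − 148.816) mod 360) = 15.175°.
15.175° ≤ 67.129° ⇒ inside.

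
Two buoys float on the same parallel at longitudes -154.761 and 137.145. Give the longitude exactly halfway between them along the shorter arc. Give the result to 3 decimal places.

+171.192°

Signed shortest Δλ from -154.761° to +137.145° is -68.094°.
Midpoint longitude = -154.761° + (-68.094°)/2 = -154.761° − 34.047° = -188.808°.
Normalise into (−180°, 180°]: +171.192°.
(The naïve average (-154.761 + +137.145)/2 = -8.808° is on the wrong side of the globe.)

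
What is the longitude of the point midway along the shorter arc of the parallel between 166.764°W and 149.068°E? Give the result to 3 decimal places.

171.152°E

Signed shortest Δλ from -166.764° to +149.068° is -44.168°.
Midpoint longitude = -166.764° + (-44.168°)/2 = -166.764° − 22.084° = -188.848°.
Normalise into (−180°, 180°]: +171.152°.
(The naïve average (-166.764 + +149.068)/2 = -8.848° is on the wrong side of the globe.)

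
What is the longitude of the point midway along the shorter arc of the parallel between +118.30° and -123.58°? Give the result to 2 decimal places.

+177.36°

Signed shortest Δλ from +118.30° to -123.58° is +118.12°.
Midpoint longitude = +118.30° + (+118.12°)/2 = +118.30° + 59.06° = +177.36°.
(The naïve average (+118.30 + -123.58)/2 = -2.64° is on the wrong side of the globe.)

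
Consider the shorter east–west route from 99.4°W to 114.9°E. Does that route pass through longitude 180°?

Yes

Naïve |114.9 − -99.4| = 214.3° > 180°, so the shorter arc goes the other way round — across 180°.
Signed shortest Δλ = ((114.9 − -99.4 + 180) mod 360) − 180 = -145.7°.
Going west by 145.7° from -99.4° passes through 180° before reaching +114.9°.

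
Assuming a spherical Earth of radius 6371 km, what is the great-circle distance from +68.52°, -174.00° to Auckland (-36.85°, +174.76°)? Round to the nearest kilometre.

Δλ = 174.76 − -174.00 = 348.76°; wrapped into (−180°, 180°]: -11.24°.
Δφ = -36.85 − 68.52 = -105.37°.
a = sin²(Δφ/2) + cos φ₁ · cos φ₂ · sin²(Δλ/2) = 0.635336.
c = 2·atan2(√a, √(1−a)) = 1.84489 rad → d = 6371·c ≈ 11753.77 km.

11754 km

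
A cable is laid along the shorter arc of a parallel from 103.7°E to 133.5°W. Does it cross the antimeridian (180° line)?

Yes

Naïve |-133.5 − 103.7| = 237.2° > 180°, so the shorter arc goes the other way round — across 180°.
Signed shortest Δλ = ((-133.5 − 103.7 + 180) mod 360) − 180 = 122.8°.
Going east by 122.8° from +103.7° passes through 180° before reaching -133.5°.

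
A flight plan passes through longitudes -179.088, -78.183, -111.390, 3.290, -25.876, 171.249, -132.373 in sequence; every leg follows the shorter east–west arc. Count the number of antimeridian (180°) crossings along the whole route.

2

Leg 1: -179.088° → -78.183°, shortest Δλ = 100.905° (east) — does not cross 180°.
Leg 2: -78.183° → -111.390°, shortest Δλ = -33.207° (west) — does not cross 180°.
Leg 3: -111.390° → +3.290°, shortest Δλ = 114.68° (east) — does not cross 180°.
Leg 4: +3.290° → -25.876°, shortest Δλ = -29.166° (west) — does not cross 180°.
Leg 5: -25.876° → +171.249°, shortest Δλ = -162.875° (west) — crosses 180°.
Leg 6: +171.249° → -132.373°, shortest Δλ = 56.378° (east) — crosses 180°.
Total crossings: 2.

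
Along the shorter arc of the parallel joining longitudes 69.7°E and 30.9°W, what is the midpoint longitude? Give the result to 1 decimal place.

Signed shortest Δλ from +69.7° to -30.9° is -100.6°.
Midpoint longitude = +69.7° + (-100.6°)/2 = +69.7° − 50.3° = +19.4°.

19.4°E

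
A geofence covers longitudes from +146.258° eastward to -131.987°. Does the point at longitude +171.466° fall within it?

Band width going east from +146.258° to -131.987°: ((-131.987 − 146.258) mod 360) = 81.755°.
Offset of +171.466° east of the west edge: ((171.466 − 146.258) mod 360) = 25.208°.
25.208° ≤ 81.755° ⇒ inside.

Yes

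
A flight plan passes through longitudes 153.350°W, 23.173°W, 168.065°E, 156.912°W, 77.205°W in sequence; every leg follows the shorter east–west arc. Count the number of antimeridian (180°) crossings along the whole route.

Leg 1: -153.350° → -23.173°, shortest Δλ = 130.177° (east) — does not cross 180°.
Leg 2: -23.173° → +168.065°, shortest Δλ = -168.762° (west) — crosses 180°.
Leg 3: +168.065° → -156.912°, shortest Δλ = 35.023° (east) — crosses 180°.
Leg 4: -156.912° → -77.205°, shortest Δλ = 79.707° (east) — does not cross 180°.
Total crossings: 2.

2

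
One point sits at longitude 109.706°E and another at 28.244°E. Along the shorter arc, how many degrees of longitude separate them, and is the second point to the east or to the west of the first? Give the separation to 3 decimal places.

Raw difference: 28.244 − 109.706 = -81.462°.
Normalise into (−180°, 180°]: -81.462° stays -81.462°.
Negative ⇒ the second point lies to the west; separation 81.462°.

81.462° west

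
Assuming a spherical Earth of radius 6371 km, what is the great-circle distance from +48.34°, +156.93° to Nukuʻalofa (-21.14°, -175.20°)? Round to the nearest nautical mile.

4432 nmi

Δλ = -175.20 − 156.93 = -332.13°; wrapped into (−180°, 180°]: 27.87°.
Δφ = -21.14 − 48.34 = -69.48°.
a = sin²(Δφ/2) + cos φ₁ · cos φ₂ · sin²(Δλ/2) = 0.360688.
c = 2·atan2(√a, √(1−a)) = 1.28844 rad → d = 6371·c ≈ 8208.62 km ≈ 4432.30 nmi.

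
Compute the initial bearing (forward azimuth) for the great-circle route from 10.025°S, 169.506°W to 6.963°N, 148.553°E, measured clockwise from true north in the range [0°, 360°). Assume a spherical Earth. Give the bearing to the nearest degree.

Δλ = 148.553 − -169.506 = 318.059°; wrapped into (−180°, 180°]: -41.941°.
θ = atan2( sin Δλ · cos φ₂ , cos φ₁ · sin φ₂ − sin φ₁ · cos φ₂ · cos Δλ )
  = atan2(-0.66344, 0.24791) = -69.511° → normalised to [0°, 360°): 290.489°.

290°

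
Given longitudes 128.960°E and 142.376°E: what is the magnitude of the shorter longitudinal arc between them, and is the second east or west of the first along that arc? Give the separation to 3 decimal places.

13.416° east

Raw difference: 142.376 − 128.960 = 13.416°.
Normalise into (−180°, 180°]: 13.416° stays 13.416°.
Positive ⇒ the second point lies to the east; separation 13.416°.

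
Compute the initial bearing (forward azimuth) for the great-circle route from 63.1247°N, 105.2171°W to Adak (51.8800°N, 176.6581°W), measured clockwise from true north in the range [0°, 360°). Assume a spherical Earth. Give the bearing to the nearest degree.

287°

Δλ = -176.6581 − -105.2171 = -71.4410°.
θ = atan2( sin Δλ · cos φ₂ , cos φ₁ · sin φ₂ − sin φ₁ · cos φ₂ · cos Δλ )
  = atan2(-0.58521, 0.18038) = -72.869° → normalised to [0°, 360°): 287.131°.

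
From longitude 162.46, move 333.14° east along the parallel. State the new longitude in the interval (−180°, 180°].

Start at +162.46°; shift +333.14° → +495.60°.
+495.60° lies outside (−180°, 180°]; subtract 360° → +135.60°.

+135.60°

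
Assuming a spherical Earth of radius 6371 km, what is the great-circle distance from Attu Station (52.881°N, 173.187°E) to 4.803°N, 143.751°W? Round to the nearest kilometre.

6627 km

Δλ = -143.751 − 173.187 = -316.938°; wrapped into (−180°, 180°]: 43.062°.
Δφ = 4.803 − 52.881 = -48.078°.
a = sin²(Δφ/2) + cos φ₁ · cos φ₂ · sin²(Δλ/2) = 0.246939.
c = 2·atan2(√a, √(1−a)) = 1.04011 rad → d = 6371·c ≈ 6626.56 km.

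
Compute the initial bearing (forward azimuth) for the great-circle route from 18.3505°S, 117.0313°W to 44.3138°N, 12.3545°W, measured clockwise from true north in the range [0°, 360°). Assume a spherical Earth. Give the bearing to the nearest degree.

49°

Δλ = -12.3545 − -117.0313 = 104.6768°.
θ = atan2( sin Δλ · cos φ₂ , cos φ₁ · sin φ₂ − sin φ₁ · cos φ₂ · cos Δλ )
  = atan2(0.69218, 0.60599) = 48.798° → normalised to [0°, 360°): 48.798°.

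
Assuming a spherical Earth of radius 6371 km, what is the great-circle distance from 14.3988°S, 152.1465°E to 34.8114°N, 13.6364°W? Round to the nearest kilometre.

17336 km

Δλ = -13.6364 − 152.1465 = -165.7829°.
Δφ = 34.8114 − -14.3988 = 49.2102°.
a = sin²(Δφ/2) + cos φ₁ · cos φ₂ · sin²(Δλ/2) = 0.956424.
c = 2·atan2(√a, √(1−a)) = 2.72100 rad → d = 6371·c ≈ 17335.51 km.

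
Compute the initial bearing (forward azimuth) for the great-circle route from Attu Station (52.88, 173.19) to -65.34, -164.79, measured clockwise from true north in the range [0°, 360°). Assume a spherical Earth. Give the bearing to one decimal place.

169.7°

Δλ = -164.79 − 173.19 = -337.98°; wrapped into (−180°, 180°]: 22.02°.
θ = atan2( sin Δλ · cos φ₂ , cos φ₁ · sin φ₂ − sin φ₁ · cos φ₂ · cos Δλ )
  = atan2(0.15643, -0.85687) = 169.654° → normalised to [0°, 360°): 169.654°.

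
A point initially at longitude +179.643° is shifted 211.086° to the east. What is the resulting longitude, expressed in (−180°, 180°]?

+30.729°

Start at +179.643°; shift +211.086° → +390.729°.
+390.729° lies outside (−180°, 180°]; subtract 360° → +30.729°.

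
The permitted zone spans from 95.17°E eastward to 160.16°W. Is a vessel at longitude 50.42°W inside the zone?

Band width going east from +95.17° to -160.16°: ((-160.16 − 95.17) mod 360) = 104.67°.
Offset of -50.42° east of the west edge: ((-50.42 − 95.17) mod 360) = 214.41°.
214.41° > 104.67° ⇒ outside.

No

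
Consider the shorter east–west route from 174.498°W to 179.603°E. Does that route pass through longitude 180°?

Naïve |179.603 − -174.498| = 354.101° > 180°, so the shorter arc goes the other way round — across 180°.
Signed shortest Δλ = ((179.603 − -174.498 + 180) mod 360) − 180 = -5.899°.
Going west by 5.899° from -174.498° passes through 180° before reaching +179.603°.

Yes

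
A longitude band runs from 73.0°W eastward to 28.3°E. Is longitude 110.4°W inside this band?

Band width going east from -73.0° to +28.3°: ((28.3 − -73.0) mod 360) = 101.3°.
Offset of -110.4° east of the west edge: ((-110.4 − -73.0) mod 360) = 322.6°.
322.6° > 101.3° ⇒ outside.

No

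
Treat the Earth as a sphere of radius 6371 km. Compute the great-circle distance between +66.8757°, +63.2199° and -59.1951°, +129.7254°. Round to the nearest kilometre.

Δλ = 129.7254 − 63.2199 = 66.5055°.
Δφ = -59.1951 − 66.8757 = -126.0708°.
a = sin²(Δφ/2) + cos φ₁ · cos φ₂ · sin²(Δλ/2) = 0.854863.
c = 2·atan2(√a, √(1−a)) = 2.35991 rad → d = 6371·c ≈ 15034.97 km.

15035 km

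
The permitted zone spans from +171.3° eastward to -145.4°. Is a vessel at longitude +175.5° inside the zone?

Band width going east from +171.3° to -145.4°: ((-145.4 − 171.3) mod 360) = 43.3°.
Offset of +175.5° east of the west edge: ((175.5 − 171.3) mod 360) = 4.2°.
4.2° ≤ 43.3° ⇒ inside.

Yes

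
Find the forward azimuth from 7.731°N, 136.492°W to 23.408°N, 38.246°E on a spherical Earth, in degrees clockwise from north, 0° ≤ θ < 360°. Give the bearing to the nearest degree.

Δλ = 38.246 − -136.492 = 174.738°.
θ = atan2( sin Δλ · cos φ₂ , cos φ₁ · sin φ₂ − sin φ₁ · cos φ₂ · cos Δλ )
  = atan2(0.08416, 0.51660) = 9.253° → normalised to [0°, 360°): 9.253°.

9°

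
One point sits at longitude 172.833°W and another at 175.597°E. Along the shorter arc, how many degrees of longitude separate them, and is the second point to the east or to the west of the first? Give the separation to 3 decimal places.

11.570° west

Raw difference: 175.597 − -172.833 = 348.43°.
Normalise into (−180°, 180°]: 348.43° − 360° = -11.57°.
Negative ⇒ the second point lies to the west; separation 11.570°.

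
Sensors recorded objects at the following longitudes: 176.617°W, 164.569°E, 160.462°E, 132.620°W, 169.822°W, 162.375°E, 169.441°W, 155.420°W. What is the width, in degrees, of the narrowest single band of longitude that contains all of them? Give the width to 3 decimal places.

Sort the longitudes: -176.617°, -169.822°, -169.441°, -155.420°, -132.620°, +160.462°, +162.375°, +164.569°.
Eastward gaps between consecutive values (wrapping around): 6.795°, 0.381°, 14.021°, 22.800°, 293.082°, 1.913°, 2.194°, 18.814°.
Largest gap = 293.082° ⇒ minimal covering band is its complement: 360° − 293.082° = 66.918°.
Band runs from +160.462° eastward to -132.620°, crossing the antimeridian.

66.918°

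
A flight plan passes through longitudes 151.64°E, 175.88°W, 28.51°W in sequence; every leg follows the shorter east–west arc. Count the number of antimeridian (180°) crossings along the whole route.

Leg 1: +151.64° → -175.88°, shortest Δλ = 32.48° (east) — crosses 180°.
Leg 2: -175.88° → -28.51°, shortest Δλ = 147.37° (east) — does not cross 180°.
Total crossings: 1.

1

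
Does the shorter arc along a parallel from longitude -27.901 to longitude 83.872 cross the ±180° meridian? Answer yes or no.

Signed shortest Δλ = ((83.872 − -27.901 + 180) mod 360) − 180 = 111.773°.
Going east by 111.773° from -27.901° reaches +83.872° without touching 180°.

No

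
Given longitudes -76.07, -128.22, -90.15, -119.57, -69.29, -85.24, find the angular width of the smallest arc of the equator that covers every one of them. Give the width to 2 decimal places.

Sort the longitudes: -128.22°, -119.57°, -90.15°, -85.24°, -76.07°, -69.29°.
Eastward gaps between consecutive values (wrapping around): 8.65°, 29.42°, 4.91°, 9.17°, 6.78°, 301.07°.
Largest gap = 301.07° ⇒ minimal covering band is its complement: 360° − 301.07° = 58.93°.
Band runs from -128.22° eastward to -69.29°.

58.93°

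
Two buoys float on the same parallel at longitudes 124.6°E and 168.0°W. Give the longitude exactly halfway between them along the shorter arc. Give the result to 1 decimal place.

158.3°E

Signed shortest Δλ from +124.6° to -168.0° is +67.4°.
Midpoint longitude = +124.6° + (+67.4°)/2 = +124.6° + 33.7° = +158.3°.
(The naïve average (+124.6 + -168.0)/2 = -21.7° is on the wrong side of the globe.)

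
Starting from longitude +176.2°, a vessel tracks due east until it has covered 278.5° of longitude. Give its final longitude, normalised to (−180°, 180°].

Start at +176.2°; shift +278.5° → +454.7°.
+454.7° lies outside (−180°, 180°]; subtract 360° → +94.7°.

+94.7°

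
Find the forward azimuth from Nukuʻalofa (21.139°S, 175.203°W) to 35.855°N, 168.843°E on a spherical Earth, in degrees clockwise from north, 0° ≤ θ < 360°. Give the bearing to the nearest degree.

Δλ = 168.843 − -175.203 = 344.046°; wrapped into (−180°, 180°]: -15.954°.
θ = atan2( sin Δλ · cos φ₂ , cos φ₁ · sin φ₂ − sin φ₁ · cos φ₂ · cos Δλ )
  = atan2(-0.22278, 0.82736) = -15.070° → normalised to [0°, 360°): 344.930°.

345°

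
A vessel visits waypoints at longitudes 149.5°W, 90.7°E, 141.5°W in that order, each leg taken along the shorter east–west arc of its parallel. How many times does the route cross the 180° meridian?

2

Leg 1: -149.5° → +90.7°, shortest Δλ = -119.8° (west) — crosses 180°.
Leg 2: +90.7° → -141.5°, shortest Δλ = 127.8° (east) — crosses 180°.
Total crossings: 2.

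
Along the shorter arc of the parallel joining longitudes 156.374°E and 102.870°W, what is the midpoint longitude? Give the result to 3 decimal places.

153.248°W

Signed shortest Δλ from +156.374° to -102.870° is +100.756°.
Midpoint longitude = +156.374° + (+100.756°)/2 = +156.374° + 50.378° = +206.752°.
Normalise into (−180°, 180°]: -153.248°.
(The naïve average (+156.374 + -102.870)/2 = 26.752° is on the wrong side of the globe.)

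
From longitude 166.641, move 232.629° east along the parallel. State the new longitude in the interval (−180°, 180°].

Start at +166.641°; shift +232.629° → +399.270°.
+399.270° lies outside (−180°, 180°]; subtract 360° → +39.270°.

+39.270°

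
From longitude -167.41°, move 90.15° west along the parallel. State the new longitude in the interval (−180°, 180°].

+102.44°

Start at -167.41°; shift −90.15° → -257.56°.
-257.56° lies outside (−180°, 180°]; add 360° → +102.44°.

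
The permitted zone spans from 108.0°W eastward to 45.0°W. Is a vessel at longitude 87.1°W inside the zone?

Yes

Band width going east from -108.0° to -45.0°: ((-45.0 − -108.0) mod 360) = 63.0°.
Offset of -87.1° east of the west edge: ((-87.1 − -108.0) mod 360) = 20.9°.
20.9° ≤ 63.0° ⇒ inside.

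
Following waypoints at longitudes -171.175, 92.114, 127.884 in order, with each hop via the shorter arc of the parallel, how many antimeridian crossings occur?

1

Leg 1: -171.175° → +92.114°, shortest Δλ = -96.711° (west) — crosses 180°.
Leg 2: +92.114° → +127.884°, shortest Δλ = 35.77° (east) — does not cross 180°.
Total crossings: 1.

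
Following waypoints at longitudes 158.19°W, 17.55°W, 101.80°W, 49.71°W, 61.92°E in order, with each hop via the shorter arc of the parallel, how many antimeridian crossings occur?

Leg 1: -158.19° → -17.55°, shortest Δλ = 140.64° (east) — does not cross 180°.
Leg 2: -17.55° → -101.80°, shortest Δλ = -84.25° (west) — does not cross 180°.
Leg 3: -101.80° → -49.71°, shortest Δλ = 52.09° (east) — does not cross 180°.
Leg 4: -49.71° → +61.92°, shortest Δλ = 111.63° (east) — does not cross 180°.
Total crossings: 0.

0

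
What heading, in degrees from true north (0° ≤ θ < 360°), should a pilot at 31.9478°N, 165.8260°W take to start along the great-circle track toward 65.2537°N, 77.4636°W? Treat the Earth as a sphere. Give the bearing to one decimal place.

Δλ = -77.4636 − -165.8260 = 88.3624°.
θ = atan2( sin Δλ · cos φ₂ , cos φ₁ · sin φ₂ − sin φ₁ · cos φ₂ · cos Δλ )
  = atan2(0.41843, 0.76428) = 28.700° → normalised to [0°, 360°): 28.700°.

28.7°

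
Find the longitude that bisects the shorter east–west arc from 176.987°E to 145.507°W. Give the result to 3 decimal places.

Signed shortest Δλ from +176.987° to -145.507° is +37.506°.
Midpoint longitude = +176.987° + (+37.506°)/2 = +176.987° + 18.753° = +195.740°.
Normalise into (−180°, 180°]: -164.260°.
(The naïve average (+176.987 + -145.507)/2 = 15.74° is on the wrong side of the globe.)

164.260°W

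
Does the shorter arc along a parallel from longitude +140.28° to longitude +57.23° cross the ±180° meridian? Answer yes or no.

No

Signed shortest Δλ = ((57.23 − 140.28 + 180) mod 360) − 180 = -83.05°.
Going west by 83.05° from +140.28° reaches +57.23° without touching 180°.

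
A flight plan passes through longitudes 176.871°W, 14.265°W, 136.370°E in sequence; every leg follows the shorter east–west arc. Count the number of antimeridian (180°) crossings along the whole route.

0

Leg 1: -176.871° → -14.265°, shortest Δλ = 162.606° (east) — does not cross 180°.
Leg 2: -14.265° → +136.370°, shortest Δλ = 150.635° (east) — does not cross 180°.
Total crossings: 0.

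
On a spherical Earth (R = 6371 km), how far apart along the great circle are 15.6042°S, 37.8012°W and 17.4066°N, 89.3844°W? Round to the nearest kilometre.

Δλ = -89.3844 − -37.8012 = -51.5832°.
Δφ = 17.4066 − -15.6042 = 33.0108°.
a = sin²(Δφ/2) + cos φ₁ · cos φ₂ · sin²(Δλ/2) = 0.254700.
c = 2·atan2(√a, √(1−a)) = 1.05802 rad → d = 6371·c ≈ 6740.63 km.

6741 km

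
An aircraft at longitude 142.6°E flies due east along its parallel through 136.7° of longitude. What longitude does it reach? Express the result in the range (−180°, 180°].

Start at +142.6°; shift +136.7° → +279.3°.
+279.3° lies outside (−180°, 180°]; subtract 360° → -80.7°.

80.7°W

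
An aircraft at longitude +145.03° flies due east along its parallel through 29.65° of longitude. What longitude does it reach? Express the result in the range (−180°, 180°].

+174.68°

Start at +145.03°; shift +29.65° → +174.68°.
+174.68° already lies in (−180°, 180°].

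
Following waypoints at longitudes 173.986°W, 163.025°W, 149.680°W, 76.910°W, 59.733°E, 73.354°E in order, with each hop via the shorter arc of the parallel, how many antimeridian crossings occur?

0

Leg 1: -173.986° → -163.025°, shortest Δλ = 10.961° (east) — does not cross 180°.
Leg 2: -163.025° → -149.680°, shortest Δλ = 13.345° (east) — does not cross 180°.
Leg 3: -149.680° → -76.910°, shortest Δλ = 72.77° (east) — does not cross 180°.
Leg 4: -76.910° → +59.733°, shortest Δλ = 136.643° (east) — does not cross 180°.
Leg 5: +59.733° → +73.354°, shortest Δλ = 13.621° (east) — does not cross 180°.
Total crossings: 0.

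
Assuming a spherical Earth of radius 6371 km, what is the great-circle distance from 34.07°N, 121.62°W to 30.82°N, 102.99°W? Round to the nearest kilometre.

1782 km

Δλ = -102.99 − -121.62 = 18.63°.
Δφ = 30.82 − 34.07 = -3.25°.
a = sin²(Δφ/2) + cos φ₁ · cos φ₂ · sin²(Δλ/2) = 0.019442.
c = 2·atan2(√a, √(1−a)) = 0.27978 rad → d = 6371·c ≈ 1782.47 km.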